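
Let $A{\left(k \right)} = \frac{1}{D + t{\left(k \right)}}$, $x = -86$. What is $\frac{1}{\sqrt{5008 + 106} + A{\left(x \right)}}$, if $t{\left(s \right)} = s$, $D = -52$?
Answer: $\frac{138}{97391015} + \frac{19044 \sqrt{5114}}{97391015} \approx 0.013985$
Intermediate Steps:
$A{\left(k \right)} = \frac{1}{-52 + k}$
$\frac{1}{\sqrt{5008 + 106} + A{\left(x \right)}} = \frac{1}{\sqrt{5008 + 106} + \frac{1}{-52 - 86}} = \frac{1}{\sqrt{5114} + \frac{1}{-138}} = \frac{1}{\sqrt{5114} - \frac{1}{138}} = \frac{1}{- \frac{1}{138} + \sqrt{5114}}$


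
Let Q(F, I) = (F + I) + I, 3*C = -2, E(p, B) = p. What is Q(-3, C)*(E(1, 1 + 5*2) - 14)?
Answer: 169/3 ≈ 56.333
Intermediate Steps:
C = -⅔ (C = (⅓)*(-2) = -⅔ ≈ -0.66667)
Q(F, I) = F + 2*I
Q(-3, C)*(E(1, 1 + 5*2) - 14) = (-3 + 2*(-⅔))*(1 - 14) = (-3 - 4/3)*(-13) = -13/3*(-13) = 169/3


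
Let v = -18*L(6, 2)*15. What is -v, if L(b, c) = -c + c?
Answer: 0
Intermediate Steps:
L(b, c) = 0
v = 0 (v = -18*0*15 = 0*15 = 0)
-v = -1*0 = 0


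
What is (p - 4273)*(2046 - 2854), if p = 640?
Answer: 2935464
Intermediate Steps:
(p - 4273)*(2046 - 2854) = (640 - 4273)*(2046 - 2854) = -3633*(-808) = 2935464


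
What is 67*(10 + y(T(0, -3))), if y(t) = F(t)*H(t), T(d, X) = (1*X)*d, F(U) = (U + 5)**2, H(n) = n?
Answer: 670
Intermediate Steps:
F(U) = (5 + U)**2
T(d, X) = X*d
y(t) = t*(5 + t)**2 (y(t) = (5 + t)**2*t = t*(5 + t)**2)
67*(10 + y(T(0, -3))) = 67*(10 + (-3*0)*(5 - 3*0)**2) = 67*(10 + 0*(5 + 0)**2) = 67*(10 + 0*5**2) = 67*(10 + 0*25) = 67*(10 + 0) = 67*10 = 670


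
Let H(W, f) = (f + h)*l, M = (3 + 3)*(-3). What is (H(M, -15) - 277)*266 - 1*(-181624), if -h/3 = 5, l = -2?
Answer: 123902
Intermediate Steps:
h = -15 (h = -3*5 = -15)
M = -18 (M = 6*(-3) = -18)
H(W, f) = 30 - 2*f (H(W, f) = (f - 15)*(-2) = (-15 + f)*(-2) = 30 - 2*f)
(H(M, -15) - 277)*266 - 1*(-181624) = ((30 - 2*(-15)) - 277)*266 - 1*(-181624) = ((30 + 30) - 277)*266 + 181624 = (60 - 277)*266 + 181624 = -217*266 + 181624 = -57722 + 181624 = 123902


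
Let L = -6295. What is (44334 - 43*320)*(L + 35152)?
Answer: 882273918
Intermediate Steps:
(44334 - 43*320)*(L + 35152) = (44334 - 43*320)*(-6295 + 35152) = (44334 - 13760)*28857 = 30574*28857 = 882273918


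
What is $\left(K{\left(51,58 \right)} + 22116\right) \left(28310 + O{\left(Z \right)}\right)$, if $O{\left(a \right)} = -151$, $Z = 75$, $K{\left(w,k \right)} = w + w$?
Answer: $625636662$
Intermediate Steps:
$K{\left(w,k \right)} = 2 w$
$\left(K{\left(51,58 \right)} + 22116\right) \left(28310 + O{\left(Z \right)}\right) = \left(2 \cdot 51 + 22116\right) \left(28310 - 151\right) = \left(102 + 22116\right) 28159 = 22218 \cdot 28159 = 625636662$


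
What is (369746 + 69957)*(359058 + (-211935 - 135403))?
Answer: 5153319160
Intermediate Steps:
(369746 + 69957)*(359058 + (-211935 - 135403)) = 439703*(359058 - 347338) = 439703*11720 = 5153319160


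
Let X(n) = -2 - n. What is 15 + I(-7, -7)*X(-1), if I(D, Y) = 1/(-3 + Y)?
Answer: 151/10 ≈ 15.100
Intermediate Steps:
15 + I(-7, -7)*X(-1) = 15 + (-2 - 1*(-1))/(-3 - 7) = 15 + (-2 + 1)/(-10) = 15 - 1/10*(-1) = 15 + 1/10 = 151/10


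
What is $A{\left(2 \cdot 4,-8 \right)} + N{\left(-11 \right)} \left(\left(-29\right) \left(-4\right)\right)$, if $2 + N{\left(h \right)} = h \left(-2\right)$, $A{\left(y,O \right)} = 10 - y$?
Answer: $2322$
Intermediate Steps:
$N{\left(h \right)} = -2 - 2 h$ ($N{\left(h \right)} = -2 + h \left(-2\right) = -2 - 2 h$)
$A{\left(2 \cdot 4,-8 \right)} + N{\left(-11 \right)} \left(\left(-29\right) \left(-4\right)\right) = \left(10 - 2 \cdot 4\right) + \left(-2 - -22\right) \left(\left(-29\right) \left(-4\right)\right) = \left(10 - 8\right) + \left(-2 + 22\right) 116 = \left(10 - 8\right) + 20 \cdot 116 = 2 + 2320 = 2322$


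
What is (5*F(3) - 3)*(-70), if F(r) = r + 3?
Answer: -1890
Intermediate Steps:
F(r) = 3 + r
(5*F(3) - 3)*(-70) = (5*(3 + 3) - 3)*(-70) = (5*6 - 3)*(-70) = (30 - 3)*(-70) = 27*(-70) = -1890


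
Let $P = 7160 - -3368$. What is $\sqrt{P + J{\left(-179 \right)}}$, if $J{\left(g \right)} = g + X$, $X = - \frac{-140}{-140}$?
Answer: $2 \sqrt{2587} \approx 101.73$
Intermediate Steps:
$X = -1$ ($X = - \frac{\left(-140\right) \left(-1\right)}{140} = \left(-1\right) 1 = -1$)
$J{\left(g \right)} = -1 + g$ ($J{\left(g \right)} = g - 1 = -1 + g$)
$P = 10528$ ($P = 7160 + 3368 = 10528$)
$\sqrt{P + J{\left(-179 \right)}} = \sqrt{10528 - 180} = \sqrt{10348} = 2 \sqrt{2587}$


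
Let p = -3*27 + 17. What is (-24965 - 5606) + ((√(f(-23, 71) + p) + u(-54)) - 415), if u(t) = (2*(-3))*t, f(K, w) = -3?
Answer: -30662 + I*√67 ≈ -30662.0 + 8.1853*I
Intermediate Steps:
u(t) = -6*t
p = -64 (p = -81 + 17 = -64)
(-24965 - 5606) + ((√(f(-23, 71) + p) + u(-54)) - 415) = (-24965 - 5606) + ((√(-3 - 64) - 6*(-54)) - 415) = -30571 + ((√(-67) + 324) - 415) = -30571 + ((I*√67 + 324) - 415) = -30571 + ((324 + I*√67) - 415) = -30571 + (-91 + I*√67) = -30662 + I*√67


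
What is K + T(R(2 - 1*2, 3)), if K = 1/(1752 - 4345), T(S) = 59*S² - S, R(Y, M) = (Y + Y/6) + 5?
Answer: 3811709/2593 ≈ 1470.0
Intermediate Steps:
R(Y, M) = 5 + 7*Y/6 (R(Y, M) = (Y + Y*(⅙)) + 5 = (Y + Y/6) + 5 = 7*Y/6 + 5 = 5 + 7*Y/6)
T(S) = -S + 59*S²
K = -1/2593 (K = 1/(-2593) = -1/2593 ≈ -0.00038565)
K + T(R(2 - 1*2, 3)) = -1/2593 + (5 + 7*(2 - 1*2)/6)*(-1 + 59*(5 + 7*(2 - 1*2)/6)) = -1/2593 + (5 + 7*(2 - 2)/6)*(-1 + 59*(5 + 7*(2 - 2)/6)) = -1/2593 + (5 + (7/6)*0)*(-1 + 59*(5 + (7/6)*0)) = -1/2593 + (5 + 0)*(-1 + 59*(5 + 0)) = -1/2593 + 5*(-1 + 59*5) = -1/2593 + 5*(-1 + 295) = -1/2593 + 5*294 = -1/2593 + 1470 = 3811709/2593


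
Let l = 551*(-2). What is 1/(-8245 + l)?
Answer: -1/9347 ≈ -0.00010699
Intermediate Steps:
l = -1102
1/(-8245 + l) = 1/(-8245 - 1102) = 1/(-9347) = -1/9347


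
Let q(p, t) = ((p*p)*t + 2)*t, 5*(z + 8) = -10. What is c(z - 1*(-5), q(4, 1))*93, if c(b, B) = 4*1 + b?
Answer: -93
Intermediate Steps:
z = -10 (z = -8 + (⅕)*(-10) = -8 - 2 = -10)
q(p, t) = t*(2 + t*p²) (q(p, t) = (p²*t + 2)*t = (t*p² + 2)*t = (2 + t*p²)*t = t*(2 + t*p²))
c(b, B) = 4 + b
c(z - 1*(-5), q(4, 1))*93 = (4 + (-10 - 1*(-5)))*93 = (4 + (-10 + 5))*93 = (4 - 5)*93 = -1*93 = -93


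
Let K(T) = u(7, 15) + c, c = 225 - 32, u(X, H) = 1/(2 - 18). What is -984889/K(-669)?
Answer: -15758224/3087 ≈ -5104.7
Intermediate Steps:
u(X, H) = -1/16 (u(X, H) = 1/(-16) = -1/16)
c = 193
K(T) = 3087/16 (K(T) = -1/16 + 193 = 3087/16)
-984889/K(-669) = -984889/3087/16 = -984889*16/3087 = -15758224/3087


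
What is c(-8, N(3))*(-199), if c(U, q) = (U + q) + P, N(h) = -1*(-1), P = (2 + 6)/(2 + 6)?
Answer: 1194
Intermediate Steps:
P = 1 (P = 8/8 = 8*(⅛) = 1)
N(h) = 1
c(U, q) = 1 + U + q (c(U, q) = (U + q) + 1 = 1 + U + q)
c(-8, N(3))*(-199) = (1 - 8 + 1)*(-199) = -6*(-199) = 1194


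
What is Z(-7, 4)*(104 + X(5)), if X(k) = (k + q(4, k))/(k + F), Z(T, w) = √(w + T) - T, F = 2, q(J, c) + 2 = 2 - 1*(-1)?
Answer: 734 + 734*I*√3/7 ≈ 734.0 + 181.62*I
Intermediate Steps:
q(J, c) = 1 (q(J, c) = -2 + (2 - 1*(-1)) = -2 + (2 + 1) = -2 + 3 = 1)
Z(T, w) = √(T + w) - T
X(k) = (1 + k)/(2 + k) (X(k) = (k + 1)/(k + 2) = (1 + k)/(2 + k))
Z(-7, 4)*(104 + X(5)) = (√(-7 + 4) - 1*(-7))*(104 + (1 + 5)/(2 + 5)) = (√(-3) + 7)*(104 + 6/7) = (I*√3 + 7)*(104 + (⅐)*6) = (7 + I*√3)*(104 + 6/7) = (7 + I*√3)*(734/7) = 734 + 734*I*√3/7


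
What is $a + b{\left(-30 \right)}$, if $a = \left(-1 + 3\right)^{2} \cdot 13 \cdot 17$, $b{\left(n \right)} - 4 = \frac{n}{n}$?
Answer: $889$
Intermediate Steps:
$b{\left(n \right)} = 5$ ($b{\left(n \right)} = 4 + \frac{n}{n} = 4 + 1 = 5$)
$a = 884$ ($a = 2^{2} \cdot 221 = 4 \cdot 221 = 884$)
$a + b{\left(-30 \right)} = 884 + 5 = 889$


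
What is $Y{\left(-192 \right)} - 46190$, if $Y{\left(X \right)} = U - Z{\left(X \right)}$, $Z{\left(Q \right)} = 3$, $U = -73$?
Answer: $-46266$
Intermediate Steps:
$Y{\left(X \right)} = -76$ ($Y{\left(X \right)} = -73 - 3 = -76$)
$Y{\left(-192 \right)} - 46190 = -76 - 46190 = -46266$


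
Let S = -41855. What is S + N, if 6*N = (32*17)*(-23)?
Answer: -131821/3 ≈ -43940.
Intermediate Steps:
N = -6256/3 (N = ((32*17)*(-23))/6 = (544*(-23))/6 = (⅙)*(-12512) = -6256/3 ≈ -2085.3)
S + N = -41855 - 6256/3 = -131821/3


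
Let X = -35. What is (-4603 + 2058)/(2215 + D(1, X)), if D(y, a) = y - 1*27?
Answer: -2545/2189 ≈ -1.1626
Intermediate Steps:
D(y, a) = -27 + y (D(y, a) = y - 27 = -27 + y)
(-4603 + 2058)/(2215 + D(1, X)) = (-4603 + 2058)/(2215 + (-27 + 1)) = -2545/(2215 - 26) = -2545/2189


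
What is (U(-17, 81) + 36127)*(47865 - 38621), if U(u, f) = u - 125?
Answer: 332645340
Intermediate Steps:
U(u, f) = -125 + u
(U(-17, 81) + 36127)*(47865 - 38621) = ((-125 - 17) + 36127)*(47865 - 38621) = (-142 + 36127)*9244 = 35985*9244 = 332645340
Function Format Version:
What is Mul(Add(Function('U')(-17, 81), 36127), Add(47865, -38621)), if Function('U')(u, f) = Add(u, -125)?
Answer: 332645340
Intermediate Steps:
Function('U')(u, f) = Add(-125, u)
Mul(Add(Function('U')(-17, 81), 36127), Add(47865, -38621)) = Mul(Add(Add(-125, -17), 36127), Add(47865, -38621)) = Mul(Add(-142, 36127), 9244) = Mul(35985, 9244) = 332645340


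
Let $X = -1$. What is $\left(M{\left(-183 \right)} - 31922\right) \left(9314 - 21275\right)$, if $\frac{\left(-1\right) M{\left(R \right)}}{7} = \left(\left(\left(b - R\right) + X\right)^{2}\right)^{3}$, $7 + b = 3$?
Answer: $2663088163472484450$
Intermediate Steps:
$b = -4$ ($b = -7 + 3 = -4$)
$M{\left(R \right)} = - 7 \left(-5 - R\right)^{6}$ ($M{\left(R \right)} = - 7 \left(\left(\left(-4 - R\right) - 1\right)^{2}\right)^{3} = - 7 \left(\left(-5 - R\right)^{2}\right)^{3} = - 7 \left(-5 - R\right)^{6}$)
$\left(M{\left(-183 \right)} - 31922\right) \left(9314 - 21275\right) = \left(- 7 \left(5 - 183\right)^{6} - 31922\right) \left(9314 - 21275\right) = \left(- 7 \left(-178\right)^{6} - 31922\right) \left(-11961\right) = \left(\left(-7\right) 31806802621504 - 31922\right) \left(-11961\right) = \left(-222647618350528 - 31922\right) \left(-11961\right) = \left(-222647618382450\right) \left(-11961\right) = 2663088163472484450$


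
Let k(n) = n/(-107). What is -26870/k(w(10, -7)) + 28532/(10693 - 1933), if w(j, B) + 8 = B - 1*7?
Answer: -3148145087/24090 ≈ -1.3068e+5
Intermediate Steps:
w(j, B) = -15 + B (w(j, B) = -8 + (B - 1*7) = -8 + (B - 7) = -8 + (-7 + B) = -15 + B)
k(n) = -n/107 (k(n) = n*(-1/107) = -n/107)
-26870/k(w(10, -7)) + 28532/(10693 - 1933) = -26870*(-107/(-15 - 7)) + 28532/(10693 - 1933) = -26870/((-1/107*(-22))) + 28532/8760 = -26870/22/107 + 28532*(1/8760) = -26870*107/22 + 7133/2190 = -1437545/11 + 7133/2190 = -3148145087/24090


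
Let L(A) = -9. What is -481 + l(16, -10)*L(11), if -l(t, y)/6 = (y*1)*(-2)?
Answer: 599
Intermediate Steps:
l(t, y) = 12*y (l(t, y) = -6*y*1*(-2) = -6*y*(-2) = -(-12)*y = 12*y)
-481 + l(16, -10)*L(11) = -481 + (12*(-10))*(-9) = -481 - 120*(-9) = -481 + 1080 = 599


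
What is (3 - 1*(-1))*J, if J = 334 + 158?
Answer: 1968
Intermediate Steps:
J = 492
(3 - 1*(-1))*J = (3 - 1*(-1))*492 = (3 + 1)*492 = 4*492 = 1968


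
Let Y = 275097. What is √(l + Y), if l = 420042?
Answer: √695139 ≈ 833.75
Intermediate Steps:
√(l + Y) = √(420042 + 275097) = √695139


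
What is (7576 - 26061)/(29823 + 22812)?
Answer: -3697/10527 ≈ -0.35119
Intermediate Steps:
(7576 - 26061)/(29823 + 22812) = -18485/52635 = -18485*1/52635 = -3697/10527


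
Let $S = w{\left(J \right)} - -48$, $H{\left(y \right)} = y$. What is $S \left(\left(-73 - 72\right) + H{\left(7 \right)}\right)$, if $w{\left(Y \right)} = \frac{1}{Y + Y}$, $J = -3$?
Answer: $-6601$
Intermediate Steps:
$w{\left(Y \right)} = \frac{1}{2 Y}$
$S = \frac{287}{6}$ ($S = \frac{1}{2 \left(-3\right)} - -48 = \frac{1}{2} \left(- \frac{1}{3}\right) + 48 = - \frac{1}{6} + 48 = \frac{287}{6} \approx 47.833$)
$S \left(\left(-73 - 72\right) + H{\left(7 \right)}\right) = \frac{287 \left(\left(-73 - 72\right) + 7\right)}{6} = \frac{287 \left(-145 + 7\right)}{6} = \frac{287}{6} \left(-138\right) = -6601$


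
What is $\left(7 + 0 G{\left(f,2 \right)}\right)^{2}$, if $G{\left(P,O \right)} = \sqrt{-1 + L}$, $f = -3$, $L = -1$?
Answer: $49$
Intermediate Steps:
$G{\left(P,O \right)} = i \sqrt{2}$ ($G{\left(P,O \right)} = \sqrt{-1 - 1} = \sqrt{-2} = i \sqrt{2}$)
$\left(7 + 0 G{\left(f,2 \right)}\right)^{2} = \left(7 + 0 i \sqrt{2}\right)^{2} = \left(7 + 0\right)^{2} = 7^{2} = 49$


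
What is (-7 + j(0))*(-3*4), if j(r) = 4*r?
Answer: 84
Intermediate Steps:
(-7 + j(0))*(-3*4) = (-7 + 4*0)*(-3*4) = (-7 + 0)*(-12) = -7*(-12) = 84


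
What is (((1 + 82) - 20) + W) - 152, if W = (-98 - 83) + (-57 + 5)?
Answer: -322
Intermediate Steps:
W = -233 (W = -181 - 52 = -233)
(((1 + 82) - 20) + W) - 152 = (((1 + 82) - 20) - 233) - 152 = ((83 - 20) - 233) - 152 = (63 - 233) - 152 = -170 - 152 = -322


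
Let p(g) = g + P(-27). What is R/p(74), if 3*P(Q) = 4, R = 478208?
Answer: 717312/113 ≈ 6347.9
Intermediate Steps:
P(Q) = 4/3 (P(Q) = (1/3)*4 = 4/3)
p(g) = 4/3 + g (p(g) = g + 4/3 = 4/3 + g)
R/p(74) = 478208/(4/3 + 74) = 478208/(226/3) = 478208*(3/226) = 717312/113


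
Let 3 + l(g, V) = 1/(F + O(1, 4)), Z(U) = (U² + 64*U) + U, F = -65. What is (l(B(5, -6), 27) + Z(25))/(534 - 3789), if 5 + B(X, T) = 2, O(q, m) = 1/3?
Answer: -29061/42098 ≈ -0.69032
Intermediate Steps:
O(q, m) = ⅓
Z(U) = U² + 65*U
B(X, T) = -3 (B(X, T) = -5 + 2 = -3)
l(g, V) = -585/194 (l(g, V) = -3 + 1/(-65 + ⅓) = -3 + 1/(-194/3) = -3 - 3/194 = -585/194)
(l(B(5, -6), 27) + Z(25))/(534 - 3789) = (-585/194 + 25*(65 + 25))/(534 - 3789) = (-585/194 + 25*90)/(-3255) = (-585/194 + 2250)*(-1/3255) = (435915/194)*(-1/3255) = -29061/42098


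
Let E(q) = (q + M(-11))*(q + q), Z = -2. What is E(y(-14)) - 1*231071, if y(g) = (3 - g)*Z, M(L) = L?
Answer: -228011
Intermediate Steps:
y(g) = -6 + 2*g (y(g) = (3 - g)*(-2) = -6 + 2*g)
E(q) = 2*q*(-11 + q) (E(q) = (q - 11)*(q + q) = (-11 + q)*(2*q) = 2*q*(-11 + q))
E(y(-14)) - 1*231071 = 2*(-6 + 2*(-14))*(-11 + (-6 + 2*(-14))) - 1*231071 = 2*(-6 - 28)*(-11 + (-6 - 28)) - 231071 = 2*(-34)*(-11 - 34) - 231071 = 2*(-34)*(-45) - 231071 = 3060 - 231071 = -228011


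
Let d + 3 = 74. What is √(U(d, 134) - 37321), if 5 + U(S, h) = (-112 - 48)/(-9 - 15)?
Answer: I*√335874/3 ≈ 193.18*I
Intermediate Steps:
d = 71 (d = -3 + 74 = 71)
U(S, h) = 5/3 (U(S, h) = -5 + (-112 - 48)/(-9 - 15) = -5 - 160/(-24) = -5 - 160*(-1/24) = -5 + 20/3 = 5/3)
√(U(d, 134) - 37321) = √(5/3 - 37321) = √(-111958/3) = I*√335874/3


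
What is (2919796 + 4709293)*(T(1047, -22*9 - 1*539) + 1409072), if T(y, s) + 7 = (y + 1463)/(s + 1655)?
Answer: 4934205546436010/459 ≈ 1.0750e+13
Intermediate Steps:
T(y, s) = -7 + (1463 + y)/(1655 + s) (T(y, s) = -7 + (y + 1463)/(s + 1655) = -7 + (1463 + y)/(1655 + s))
(2919796 + 4709293)*(T(1047, -22*9 - 1*539) + 1409072) = (2919796 + 4709293)*((-10122 + 1047 - 7*(-22*9 - 1*539))/(1655 + (-22*9 - 1*539)) + 1409072) = 7629089*((-10122 + 1047 - 7*(-198 - 539))/(1655 + (-198 - 539)) + 1409072) = 7629089*((-10122 + 1047 - 7*(-737))/(1655 - 737) + 1409072) = 7629089*((-10122 + 1047 + 5159)/918 + 1409072) = 7629089*((1/918)*(-3916) + 1409072) = 7629089*(-1958/459 + 1409072) = 7629089*(646762090/459) = 4934205546436010/459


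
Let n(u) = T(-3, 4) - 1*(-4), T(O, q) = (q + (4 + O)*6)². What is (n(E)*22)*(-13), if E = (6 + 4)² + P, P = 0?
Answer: -29744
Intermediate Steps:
E = 100 (E = (6 + 4)² + 0 = 10² + 0 = 100 + 0 = 100)
T(O, q) = (24 + q + 6*O)² (T(O, q) = (q + (24 + 6*O))² = (24 + q + 6*O)²)
n(u) = 104 (n(u) = (24 + 4 + 6*(-3))² - 1*(-4) = (24 + 4 - 18)² + 4 = 10² + 4 = 100 + 4 = 104)
(n(E)*22)*(-13) = (104*22)*(-13) = 2288*(-13) = -29744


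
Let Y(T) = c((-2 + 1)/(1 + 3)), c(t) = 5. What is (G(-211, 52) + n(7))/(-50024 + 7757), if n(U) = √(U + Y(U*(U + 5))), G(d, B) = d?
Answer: 211/42267 - 2*√3/42267 ≈ 0.0049101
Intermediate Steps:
Y(T) = 5
n(U) = √(5 + U) (n(U) = √(U + 5) = √(5 + U))
(G(-211, 52) + n(7))/(-50024 + 7757) = (-211 + √(5 + 7))/(-50024 + 7757) = (-211 + √12)/(-42267) = (-211 + 2*√3)*(-1/42267) = 211/42267 - 2*√3/42267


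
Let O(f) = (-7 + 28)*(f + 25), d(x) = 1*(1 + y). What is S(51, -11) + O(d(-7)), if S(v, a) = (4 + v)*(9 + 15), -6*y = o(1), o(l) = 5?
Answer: 3697/2 ≈ 1848.5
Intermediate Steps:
y = -⅚ (y = -⅙*5 = -⅚ ≈ -0.83333)
S(v, a) = 96 + 24*v (S(v, a) = (4 + v)*24 = 96 + 24*v)
d(x) = ⅙ (d(x) = 1*(1 - ⅚) = 1*(⅙) = ⅙)
O(f) = 525 + 21*f (O(f) = 21*(25 + f) = 525 + 21*f)
S(51, -11) + O(d(-7)) = (96 + 24*51) + (525 + 21*(⅙)) = (96 + 1224) + (525 + 7/2) = 1320 + 1057/2 = 3697/2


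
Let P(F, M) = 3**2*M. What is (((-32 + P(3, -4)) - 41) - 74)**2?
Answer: 33489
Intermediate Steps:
P(F, M) = 9*M
(((-32 + P(3, -4)) - 41) - 74)**2 = (((-32 + 9*(-4)) - 41) - 74)**2 = (((-32 - 36) - 41) - 74)**2 = ((-68 - 41) - 74)**2 = (-109 - 74)**2 = (-183)**2 = 33489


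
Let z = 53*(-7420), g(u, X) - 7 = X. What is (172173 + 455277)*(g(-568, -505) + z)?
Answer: -247063457100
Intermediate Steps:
g(u, X) = 7 + X
z = -393260
(172173 + 455277)*(g(-568, -505) + z) = (172173 + 455277)*((7 - 505) - 393260) = 627450*(-498 - 393260) = 627450*(-393758) = -247063457100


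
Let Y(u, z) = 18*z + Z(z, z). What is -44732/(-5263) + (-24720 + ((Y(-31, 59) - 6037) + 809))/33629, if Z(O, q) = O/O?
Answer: 1352270673/176989427 ≈ 7.6404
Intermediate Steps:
Z(O, q) = 1
Y(u, z) = 1 + 18*z (Y(u, z) = 18*z + 1 = 1 + 18*z)
-44732/(-5263) + (-24720 + ((Y(-31, 59) - 6037) + 809))/33629 = -44732/(-5263) + (-24720 + (((1 + 18*59) - 6037) + 809))/33629 = -44732*(-1/5263) + (-24720 + (((1 + 1062) - 6037) + 809))*(1/33629) = 44732/5263 + (-24720 + ((1063 - 6037) + 809))*(1/33629) = 44732/5263 + (-24720 + (-4974 + 809))*(1/33629) = 44732/5263 + (-24720 - 4165)*(1/33629) = 44732/5263 - 28885*1/33629 = 44732/5263 - 28885/33629 = 1352270673/176989427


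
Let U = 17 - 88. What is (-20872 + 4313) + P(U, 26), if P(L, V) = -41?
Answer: -16600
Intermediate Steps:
U = -71
(-20872 + 4313) + P(U, 26) = (-20872 + 4313) - 41 = -16559 - 41 = -16600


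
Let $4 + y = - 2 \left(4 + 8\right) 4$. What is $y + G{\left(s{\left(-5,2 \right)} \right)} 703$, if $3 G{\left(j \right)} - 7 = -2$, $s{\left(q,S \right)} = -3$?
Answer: $\frac{3215}{3} \approx 1071.7$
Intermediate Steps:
$G{\left(j \right)} = \frac{5}{3}$ ($G{\left(j \right)} = \frac{7}{3} + \frac{1}{3} \left(-2\right) = \frac{7}{3} - \frac{2}{3} = \frac{5}{3}$)
$y = -100$ ($y = -4 + - 2 \left(4 + 8\right) 4 = -4 + \left(-2\right) 12 \cdot 4 = -4 - 96 = -100$)
$y + G{\left(s{\left(-5,2 \right)} \right)} 703 = -100 + \frac{5}{3} \cdot 703 = -100 + \frac{3515}{3} = \frac{3215}{3}$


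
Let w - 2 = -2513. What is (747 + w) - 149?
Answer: -1913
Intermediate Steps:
w = -2511 (w = 2 - 2513 = -2511)
(747 + w) - 149 = (747 - 2511) - 149 = -1764 - 149 = -1913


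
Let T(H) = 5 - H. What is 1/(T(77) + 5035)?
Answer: 1/4963 ≈ 0.00020149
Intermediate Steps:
1/(T(77) + 5035) = 1/((5 - 1*77) + 5035) = 1/((5 - 77) + 5035) = 1/(-72 + 5035) = 1/4963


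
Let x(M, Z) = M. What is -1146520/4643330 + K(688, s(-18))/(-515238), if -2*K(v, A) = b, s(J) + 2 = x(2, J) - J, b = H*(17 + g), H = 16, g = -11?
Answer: -9841796532/39873667709 ≈ -0.24682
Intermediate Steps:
b = 96 (b = 16*(17 - 11) = 16*6 = 96)
s(J) = -J (s(J) = -2 + (2 - J) = -J)
K(v, A) = -48 (K(v, A) = -½*96 = -48)
-1146520/4643330 + K(688, s(-18))/(-515238) = -1146520/4643330 - 48/(-515238) = -1146520*1/4643330 - 48*(-1/515238) = -114652/464333 + 8/85873 = -9841796532/39873667709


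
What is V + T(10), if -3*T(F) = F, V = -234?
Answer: -712/3 ≈ -237.33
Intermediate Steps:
T(F) = -F/3
V + T(10) = -234 - ⅓*10 = -234 - 10/3 = -712/3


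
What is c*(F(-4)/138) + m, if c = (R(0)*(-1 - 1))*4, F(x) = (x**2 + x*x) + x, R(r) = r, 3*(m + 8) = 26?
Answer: 2/3 ≈ 0.66667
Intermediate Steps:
m = 2/3 (m = -8 + (1/3)*26 = -8 + 26/3 = 2/3 ≈ 0.66667)
F(x) = x + 2*x**2 (F(x) = (x**2 + x**2) + x = 2*x**2 + x = x + 2*x**2)
c = 0 (c = (0*(-1 - 1))*4 = (0*(-2))*4 = 0*4 = 0)
c*(F(-4)/138) + m = 0*(-4*(1 + 2*(-4))/138) + 2/3 = 0*(-4*(1 - 8)*(1/138)) + 2/3 = 0*(-4*(-7)*(1/138)) + 2/3 = 0*(28*(1/138)) + 2/3 = 0*(14/69) + 2/3 = 0 + 2/3 = 2/3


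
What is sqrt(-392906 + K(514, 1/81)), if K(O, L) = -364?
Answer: I*sqrt(393270) ≈ 627.11*I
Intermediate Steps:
sqrt(-392906 + K(514, 1/81)) = sqrt(-392906 - 364) = sqrt(-393270) = I*sqrt(393270)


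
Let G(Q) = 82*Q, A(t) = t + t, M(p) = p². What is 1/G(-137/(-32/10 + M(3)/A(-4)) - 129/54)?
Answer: 1557/3739241 ≈ 0.00041639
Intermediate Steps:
A(t) = 2*t
1/G(-137/(-32/10 + M(3)/A(-4)) - 129/54) = 1/(82*(-137/(-32/10 + 3²/((2*(-4)))) - 129/54)) = 1/(82*(-137/(-32*⅒ + 9/(-8)) - 129*1/54)) = 1/(82*(-137/(-16/5 + 9*(-⅛)) - 43/18)) = 1/(82*(-137/(-16/5 - 9/8) - 43/18)) = 1/(82*(-137/(-173/40) - 43/18)) = 1/(82*(-137*(-40/173) - 43/18)) = 1/(82*(5480/173 - 43/18)) = 1/(82*(91201/3114)) = 1/(3739241/1557) = 1557/3739241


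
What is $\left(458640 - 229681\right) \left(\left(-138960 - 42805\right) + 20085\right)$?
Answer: $-37018091120$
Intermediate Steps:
$\left(458640 - 229681\right) \left(\left(-138960 - 42805\right) + 20085\right) = 228959 \left(\left(-138960 - 42805\right) + 20085\right) = 228959 \left(-181765 + 20085\right) = 228959 \left(-161680\right) = -37018091120$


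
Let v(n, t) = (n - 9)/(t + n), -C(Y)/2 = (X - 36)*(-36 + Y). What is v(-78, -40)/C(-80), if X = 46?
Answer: 3/9440 ≈ 0.00031780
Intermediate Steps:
C(Y) = 720 - 20*Y (C(Y) = -2*(46 - 36)*(-36 + Y) = -20*(-36 + Y) = -2*(-360 + 10*Y) = 720 - 20*Y)
v(n, t) = (-9 + n)/(n + t)
v(-78, -40)/C(-80) = ((-9 - 78)/(-78 - 40))/(720 - 20*(-80)) = (-87/(-118))/(720 + 1600) = -1/118*(-87)/2320 = (87/118)*(1/2320) = 3/9440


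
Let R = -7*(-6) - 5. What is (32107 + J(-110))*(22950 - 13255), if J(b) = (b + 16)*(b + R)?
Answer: 377804455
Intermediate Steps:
R = 37 (R = 42 - 5 = 37)
J(b) = (16 + b)*(37 + b) (J(b) = (b + 16)*(b + 37) = (16 + b)*(37 + b))
(32107 + J(-110))*(22950 - 13255) = (32107 + (592 + (-110)² + 53*(-110)))*(22950 - 13255) = (32107 + (592 + 12100 - 5830))*9695 = (32107 + 6862)*9695 = 38969*9695 = 377804455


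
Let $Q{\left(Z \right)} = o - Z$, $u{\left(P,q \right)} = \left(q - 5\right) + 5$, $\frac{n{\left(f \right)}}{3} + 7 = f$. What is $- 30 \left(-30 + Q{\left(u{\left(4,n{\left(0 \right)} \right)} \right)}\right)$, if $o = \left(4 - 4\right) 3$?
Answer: $270$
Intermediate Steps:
$n{\left(f \right)} = -21 + 3 f$
$o = 0$ ($o = 0 \cdot 3 = 0$)
$u{\left(P,q \right)} = q$ ($u{\left(P,q \right)} = \left(-5 + q\right) + 5 = q$)
$Q{\left(Z \right)} = - Z$ ($Q{\left(Z \right)} = 0 - Z = - Z$)
$- 30 \left(-30 + Q{\left(u{\left(4,n{\left(0 \right)} \right)} \right)}\right) = - 30 \left(-30 - \left(-21 + 3 \cdot 0\right)\right) = - 30 \left(-30 - \left(-21 + 0\right)\right) = - 30 \left(-30 - -21\right) = - 30 \left(-30 + 21\right) = \left(-30\right) \left(-9\right) = 270$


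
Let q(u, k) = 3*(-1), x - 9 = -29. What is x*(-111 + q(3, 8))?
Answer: 2280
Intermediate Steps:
x = -20 (x = 9 - 29 = -20)
q(u, k) = -3
x*(-111 + q(3, 8)) = -20*(-111 - 3) = -20*(-114) = 2280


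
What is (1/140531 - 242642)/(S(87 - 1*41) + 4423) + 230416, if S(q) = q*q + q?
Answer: 71064030775753/308465545 ≈ 2.3038e+5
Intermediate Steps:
S(q) = q + q² (S(q) = q² + q = q + q²)
(1/140531 - 242642)/(S(87 - 1*41) + 4423) + 230416 = (1/140531 - 242642)/((87 - 1*41)*(1 + (87 - 1*41)) + 4423) + 230416 = (1/140531 - 242642)/((87 - 41)*(1 + (87 - 41)) + 4423) + 230416 = -34098722901/(140531*(46*(1 + 46) + 4423)) + 230416 = -34098722901/(140531*(46*47 + 4423)) + 230416 = -34098722901/(140531*(2162 + 4423)) + 230416 = -34098722901/140531/6585 + 230416 = -34098722901/140531*1/6585 + 230416 = -11366240967/308465545 + 230416 = 71064030775753/308465545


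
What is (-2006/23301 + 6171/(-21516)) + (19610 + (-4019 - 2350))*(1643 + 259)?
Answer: 382607472143065/15192252 ≈ 2.5184e+7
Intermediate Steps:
(-2006/23301 + 6171/(-21516)) + (19610 + (-4019 - 2350))*(1643 + 259) = (-2006*1/23301 + 6171*(-1/21516)) + (19610 - 6369)*1902 = (-2006/23301 - 187/652) + 13241*1902 = -5665199/15192252 + 25184382 = 382607472143065/15192252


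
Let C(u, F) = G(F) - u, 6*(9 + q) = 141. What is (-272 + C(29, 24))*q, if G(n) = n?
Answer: -8033/2 ≈ -4016.5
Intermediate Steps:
q = 29/2 (q = -9 + (⅙)*141 = -9 + 47/2 = 29/2 ≈ 14.500)
C(u, F) = F - u
(-272 + C(29, 24))*q = (-272 + (24 - 1*29))*(29/2) = (-272 + (24 - 29))*(29/2) = (-272 - 5)*(29/2) = -277*29/2 = -8033/2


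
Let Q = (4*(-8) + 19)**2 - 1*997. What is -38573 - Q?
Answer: -37745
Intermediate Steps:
Q = -828 (Q = (-32 + 19)**2 - 997 = (-13)**2 - 997 = 169 - 997 = -828)
-38573 - Q = -38573 - 1*(-828) = -38573 + 828 = -37745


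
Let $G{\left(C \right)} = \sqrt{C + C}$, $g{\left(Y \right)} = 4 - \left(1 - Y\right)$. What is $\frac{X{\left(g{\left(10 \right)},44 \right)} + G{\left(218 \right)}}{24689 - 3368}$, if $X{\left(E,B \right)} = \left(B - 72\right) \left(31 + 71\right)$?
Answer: $- \frac{952}{7107} + \frac{2 \sqrt{109}}{21321} \approx -0.13297$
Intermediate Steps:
$g{\left(Y \right)} = 3 + Y$ ($g{\left(Y \right)} = 4 + \left(-1 + Y\right) = 3 + Y$)
$X{\left(E,B \right)} = -7344 + 102 B$ ($X{\left(E,B \right)} = \left(-72 + B\right) 102 = -7344 + 102 B$)
$G{\left(C \right)} = \sqrt{2} \sqrt{C}$ ($G{\left(C \right)} = \sqrt{2 C} = \sqrt{2} \sqrt{C}$)
$\frac{X{\left(g{\left(10 \right)},44 \right)} + G{\left(218 \right)}}{24689 - 3368} = \frac{\left(-7344 + 102 \cdot 44\right) + \sqrt{2} \sqrt{218}}{24689 - 3368} = \frac{\left(-7344 + 4488\right) + 2 \sqrt{109}}{21321} = \left(-2856 + 2 \sqrt{109}\right) \frac{1}{21321} = - \frac{952}{7107} + \frac{2 \sqrt{109}}{21321}$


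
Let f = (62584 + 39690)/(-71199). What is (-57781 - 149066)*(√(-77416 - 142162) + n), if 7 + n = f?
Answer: 4601709887/2637 - 206847*I*√219578 ≈ 1.7451e+6 - 9.6927e+7*I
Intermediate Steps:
f = -102274/71199 (f = 102274*(-1/71199) = -102274/71199 ≈ -1.4365)
n = -600667/71199 (n = -7 - 102274/71199 = -600667/71199 ≈ -8.4364)
(-57781 - 149066)*(√(-77416 - 142162) + n) = (-57781 - 149066)*(√(-77416 - 142162) - 600667/71199) = -206847*(√(-219578) - 600667/71199) = -206847*(I*√219578 - 600667/71199) = -206847*(-600667/71199 + I*√219578) = 4601709887/2637 - 206847*I*√219578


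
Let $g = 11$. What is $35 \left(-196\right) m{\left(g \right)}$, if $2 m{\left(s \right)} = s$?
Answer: $-37730$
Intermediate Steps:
$m{\left(s \right)} = \frac{s}{2}$
$35 \left(-196\right) m{\left(g \right)} = 35 \left(-196\right) \frac{1}{2} \cdot 11 = \left(-6860\right) \frac{11}{2} = -37730$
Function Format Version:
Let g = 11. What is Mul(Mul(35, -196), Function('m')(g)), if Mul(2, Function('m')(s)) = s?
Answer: -37730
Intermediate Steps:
Function('m')(s) = Mul(Rational(1, 2), s)
Mul(Mul(35, -196), Function('m')(g)) = Mul(Mul(35, -196), Mul(Rational(1, 2), 11)) = Mul(-6860, Rational(11, 2)) = -37730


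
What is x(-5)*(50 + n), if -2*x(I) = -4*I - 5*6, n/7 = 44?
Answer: 1790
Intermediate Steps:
n = 308 (n = 7*44 = 308)
x(I) = 15 + 2*I (x(I) = -(-4*I - 5*6)/2 = -(-4*I - 30)/2 = -(-30 - 4*I)/2 = 15 + 2*I)
x(-5)*(50 + n) = (15 + 2*(-5))*(50 + 308) = (15 - 10)*358 = 5*358 = 1790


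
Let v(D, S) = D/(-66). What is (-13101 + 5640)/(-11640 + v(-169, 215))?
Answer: 492426/768071 ≈ 0.64112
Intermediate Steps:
v(D, S) = -D/66 (v(D, S) = D*(-1/66) = -D/66)
(-13101 + 5640)/(-11640 + v(-169, 215)) = (-13101 + 5640)/(-11640 - 1/66*(-169)) = -7461/(-11640 + 169/66) = -7461/(-768071/66) = -7461*(-66/768071) = 492426/768071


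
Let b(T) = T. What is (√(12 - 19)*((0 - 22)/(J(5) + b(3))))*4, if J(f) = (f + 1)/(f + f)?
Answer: -220*I*√7/9 ≈ -64.674*I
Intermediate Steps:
J(f) = (1 + f)/(2*f) (J(f) = (1 + f)/((2*f)) = (1 + f)*(1/(2*f)) = (1 + f)/(2*f))
(√(12 - 19)*((0 - 22)/(J(5) + b(3))))*4 = (√(12 - 19)*((0 - 22)/((½)*(1 + 5)/5 + 3)))*4 = (√(-7)*(-22/((½)*(⅕)*6 + 3)))*4 = ((I*√7)*(-22/(⅗ + 3)))*4 = ((I*√7)*(-22/18/5))*4 = ((I*√7)*(-22*5/18))*4 = ((I*√7)*(-55/9))*4 = -55*I*√7/9*4 = -220*I*√7/9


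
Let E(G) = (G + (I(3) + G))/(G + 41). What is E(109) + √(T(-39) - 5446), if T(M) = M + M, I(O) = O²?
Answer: 227/150 + 2*I*√1381 ≈ 1.5133 + 74.324*I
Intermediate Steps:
T(M) = 2*M
E(G) = (9 + 2*G)/(41 + G) (E(G) = (G + (3² + G))/(G + 41) = (G + (9 + G))/(41 + G) = (9 + 2*G)/(41 + G))
E(109) + √(T(-39) - 5446) = (9 + 2*109)/(41 + 109) + √(2*(-39) - 5446) = (9 + 218)/150 + √(-78 - 5446) = (1/150)*227 + √(-5524) = 227/150 + 2*I*√1381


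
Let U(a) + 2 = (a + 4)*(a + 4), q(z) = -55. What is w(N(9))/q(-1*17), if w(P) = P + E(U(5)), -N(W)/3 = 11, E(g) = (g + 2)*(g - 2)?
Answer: -564/5 ≈ -112.80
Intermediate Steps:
U(a) = -2 + (4 + a)² (U(a) = -2 + (a + 4)*(a + 4) = -2 + (4 + a)*(4 + a) = -2 + (4 + a)²)
E(g) = (-2 + g)*(2 + g) (E(g) = (2 + g)*(-2 + g) = (-2 + g)*(2 + g))
N(W) = -33 (N(W) = -3*11 = -33)
w(P) = 6237 + P (w(P) = P + (-4 + (-2 + (4 + 5)²)²) = P + (-4 + (-2 + 9²)²) = P + (-4 + (-2 + 81)²) = P + (-4 + 79²) = P + (-4 + 6241) = P + 6237 = 6237 + P)
w(N(9))/q(-1*17) = (6237 - 33)/(-55) = 6204*(-1/55) = -564/5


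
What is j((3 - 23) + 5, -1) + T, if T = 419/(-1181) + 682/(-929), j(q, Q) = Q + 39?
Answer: 40496969/1097149 ≈ 36.911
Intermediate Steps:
j(q, Q) = 39 + Q
T = -1194693/1097149 (T = 419*(-1/1181) + 682*(-1/929) = -419/1181 - 682/929 = -1194693/1097149 ≈ -1.0889)
j((3 - 23) + 5, -1) + T = (39 - 1) - 1194693/1097149 = 38 - 1194693/1097149 = 40496969/1097149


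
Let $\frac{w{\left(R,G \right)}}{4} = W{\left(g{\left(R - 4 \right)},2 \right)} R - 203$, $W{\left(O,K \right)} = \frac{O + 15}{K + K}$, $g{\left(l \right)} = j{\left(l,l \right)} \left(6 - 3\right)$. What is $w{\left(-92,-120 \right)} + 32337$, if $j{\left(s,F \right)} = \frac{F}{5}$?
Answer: $\frac{177221}{5} \approx 35444.0$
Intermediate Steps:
$j{\left(s,F \right)} = \frac{F}{5}$ ($j{\left(s,F \right)} = F \frac{1}{5} = \frac{F}{5}$)
$g{\left(l \right)} = \frac{3 l}{5}$ ($g{\left(l \right)} = \frac{l}{5} \left(6 - 3\right) = \frac{l}{5} \cdot 3 = \frac{3 l}{5}$)
$W{\left(O,K \right)} = \frac{15 + O}{2 K}$
$w{\left(R,G \right)} = -812 + 4 R \left(\frac{63}{20} + \frac{3 R}{20}\right)$ ($w{\left(R,G \right)} = 4 \left(\frac{15 + \frac{3 \left(R - 4\right)}{5}}{2 \cdot 2} R - 203\right) = 4 \left(\frac{1}{2} \cdot \frac{1}{2} \left(15 + \frac{3 \left(-4 + R\right)}{5}\right) R - 203\right) = 4 \left(\frac{1}{2} \cdot \frac{1}{2} \left(15 + \left(- \frac{12}{5} + \frac{3 R}{5}\right)\right) R - 203\right) = 4 \left(\frac{1}{2} \cdot \frac{1}{2} \left(\frac{63}{5} + \frac{3 R}{5}\right) R - 203\right) = 4 \left(\left(\frac{63}{20} + \frac{3 R}{20}\right) R - 203\right) = 4 \left(R \left(\frac{63}{20} + \frac{3 R}{20}\right) - 203\right) = 4 \left(-203 + R \left(\frac{63}{20} + \frac{3 R}{20}\right)\right) = -812 + 4 R \left(\frac{63}{20} + \frac{3 R}{20}\right)$)
$w{\left(-92,-120 \right)} + 32337 = \left(-812 + \frac{3}{5} \left(-92\right) \left(21 - 92\right)\right) + 32337 = \left(-812 + \frac{3}{5} \left(-92\right) \left(-71\right)\right) + 32337 = \left(-812 + \frac{19596}{5}\right) + 32337 = \frac{15536}{5} + 32337 = \frac{177221}{5}$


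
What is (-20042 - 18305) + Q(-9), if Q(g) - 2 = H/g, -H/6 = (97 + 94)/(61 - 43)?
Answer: -1035124/27 ≈ -38338.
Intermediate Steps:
H = -191/3 (H = -6*(97 + 94)/(61 - 43) = -1146/18 = -6*191/18 = -191/3 ≈ -63.667)
Q(g) = 2 - 191/(3*g)
(-20042 - 18305) + Q(-9) = (-20042 - 18305) + (2 - 191/3/(-9)) = -38347 + (2 - 191/3*(-⅑)) = -38347 + (2 + 191/27) = -38347 + 245/27 = -1035124/27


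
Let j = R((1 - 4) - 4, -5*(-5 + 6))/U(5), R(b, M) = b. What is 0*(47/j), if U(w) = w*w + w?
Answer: 0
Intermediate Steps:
U(w) = w + w² (U(w) = w² + w = w + w²)
j = -7/30 (j = ((1 - 4) - 4)/((5*(1 + 5))) = (-3 - 4)/((5*6)) = -7/30 ≈ -0.23333)
0*(47/j) = 0*(47/(-7/30)) = 0*(47*(-30/7)) = 0*(-1410/7) = 0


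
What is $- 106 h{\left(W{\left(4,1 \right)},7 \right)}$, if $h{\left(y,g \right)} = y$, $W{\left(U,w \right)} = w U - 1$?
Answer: $-318$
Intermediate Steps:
$W{\left(U,w \right)} = -1 + U w$ ($W{\left(U,w \right)} = U w - 1 = -1 + U w$)
$- 106 h{\left(W{\left(4,1 \right)},7 \right)} = - 106 \left(-1 + 4 \cdot 1\right) = - 106 \left(-1 + 4\right) = \left(-106\right) 3 = -318$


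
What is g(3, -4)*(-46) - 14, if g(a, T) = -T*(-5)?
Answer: 906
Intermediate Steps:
g(a, T) = 5*T
g(3, -4)*(-46) - 14 = (5*(-4))*(-46) - 14 = -20*(-46) - 14 = 920 - 14 = 906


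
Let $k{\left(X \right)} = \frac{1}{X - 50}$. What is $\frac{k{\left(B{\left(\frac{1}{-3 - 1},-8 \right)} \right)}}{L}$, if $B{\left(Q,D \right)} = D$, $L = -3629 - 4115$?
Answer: $\frac{1}{449152} \approx 2.2264 \cdot 10^{-6}$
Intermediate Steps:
$L = -7744$ ($L = -3629 - 4115 = -7744$)
$k{\left(X \right)} = \frac{1}{-50 + X}$
$\frac{k{\left(B{\left(\frac{1}{-3 - 1},-8 \right)} \right)}}{L} = \frac{1}{\left(-50 - 8\right) \left(-7744\right)} = \frac{1}{-58} \left(- \frac{1}{7744}\right) = \left(- \frac{1}{58}\right) \left(- \frac{1}{7744}\right) = \frac{1}{449152}$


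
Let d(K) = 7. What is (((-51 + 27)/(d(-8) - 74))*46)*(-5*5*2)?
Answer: -55200/67 ≈ -823.88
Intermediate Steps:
(((-51 + 27)/(d(-8) - 74))*46)*(-5*5*2) = (((-51 + 27)/(7 - 74))*46)*(-5*5*2) = (-24/(-67)*46)*(-25*2) = (-24*(-1/67)*46)*(-50) = ((24/67)*46)*(-50) = (1104/67)*(-50) = -55200/67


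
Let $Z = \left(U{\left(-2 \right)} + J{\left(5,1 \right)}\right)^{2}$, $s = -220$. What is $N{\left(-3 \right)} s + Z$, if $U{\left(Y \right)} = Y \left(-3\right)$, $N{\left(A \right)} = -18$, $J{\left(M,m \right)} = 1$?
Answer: $4009$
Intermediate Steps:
$U{\left(Y \right)} = - 3 Y$
$Z = 49$ ($Z = \left(\left(-3\right) \left(-2\right) + 1\right)^{2} = \left(6 + 1\right)^{2} = 7^{2} = 49$)
$N{\left(-3 \right)} s + Z = \left(-18\right) \left(-220\right) + 49 = 3960 + 49 = 4009$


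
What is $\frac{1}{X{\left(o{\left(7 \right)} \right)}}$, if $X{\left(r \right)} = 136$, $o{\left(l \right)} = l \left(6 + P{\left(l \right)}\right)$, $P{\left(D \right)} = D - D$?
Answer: $\frac{1}{136} \approx 0.0073529$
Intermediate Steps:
$P{\left(D \right)} = 0$
$o{\left(l \right)} = 6 l$ ($o{\left(l \right)} = l \left(6 + 0\right) = l 6 = 6 l$)
$\frac{1}{X{\left(o{\left(7 \right)} \right)}} = \frac{1}{136}$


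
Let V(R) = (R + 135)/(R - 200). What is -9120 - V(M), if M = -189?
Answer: -3547734/389 ≈ -9120.1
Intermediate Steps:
V(R) = (135 + R)/(-200 + R)
-9120 - V(M) = -9120 - (135 - 189)/(-200 - 189) = -9120 - (-54)/(-389) = -9120 - (-1)*(-54)/389 = -9120 - 1*54/389 = -9120 - 54/389 = -3547734/389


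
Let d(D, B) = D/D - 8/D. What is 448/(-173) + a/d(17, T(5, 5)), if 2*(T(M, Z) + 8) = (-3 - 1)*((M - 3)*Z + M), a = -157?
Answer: -465769/1557 ≈ -299.15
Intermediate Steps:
T(M, Z) = -8 - 2*M - 2*Z*(-3 + M) (T(M, Z) = -8 + ((-3 - 1)*((M - 3)*Z + M))/2 = -8 + (-4*((-3 + M)*Z + M))/2 = -8 + (-4*(Z*(-3 + M) + M))/2 = -8 + (-4*(M + Z*(-3 + M)))/2 = -8 + (-4*M - 4*Z*(-3 + M))/2 = -8 + (-2*M - 2*Z*(-3 + M)) = -8 - 2*M - 2*Z*(-3 + M))
d(D, B) = 1 - 8/D
448/(-173) + a/d(17, T(5, 5)) = 448/(-173) - 157*17/(-8 + 17) = 448*(-1/173) - 157/((1/17)*9) = -448/173 - 157/9/17 = -448/173 - 157*17/9 = -448/173 - 2669/9 = -465769/1557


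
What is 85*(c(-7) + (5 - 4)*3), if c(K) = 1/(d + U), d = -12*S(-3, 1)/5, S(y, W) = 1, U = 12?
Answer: 12665/48 ≈ 263.85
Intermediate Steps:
d = -12/5 (d = -12/(5/1) = -12/(5*1) = -12/5 ≈ -2.4000)
c(K) = 5/48 (c(K) = 1/(-12/5 + 12) = 1/(48/5) = 5/48)
85*(c(-7) + (5 - 4)*3) = 85*(5/48 + (5 - 4)*3) = 85*(5/48 + 1*3) = 85*(5/48 + 3) = 85*(149/48) = 12665/48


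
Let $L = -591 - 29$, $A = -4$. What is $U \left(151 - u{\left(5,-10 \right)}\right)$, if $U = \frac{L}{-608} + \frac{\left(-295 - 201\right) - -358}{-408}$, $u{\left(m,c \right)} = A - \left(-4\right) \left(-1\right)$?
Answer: $\frac{557931}{2584} \approx 215.92$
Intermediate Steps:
$L = -620$ ($L = -591 - 29 = -620$)
$u{\left(m,c \right)} = -8$ ($u{\left(m,c \right)} = -4 - \left(-4\right) \left(-1\right) = -4 - 4 = -8$)
$U = \frac{3509}{2584}$ ($U = - \frac{620}{-608} + \frac{\left(-295 - 201\right) - -358}{-408} = \left(-620\right) \left(- \frac{1}{608}\right) + \left(-496 + 358\right) \left(- \frac{1}{408}\right) = \frac{155}{152} - - \frac{23}{68} = \frac{155}{152} + \frac{23}{68} = \frac{3509}{2584} \approx 1.358$)
$U \left(151 - u{\left(5,-10 \right)}\right) = \frac{3509 \left(151 - -8\right)}{2584} = \frac{3509 \left(151 + 8\right)}{2584} = \frac{3509}{2584} \cdot 159 = \frac{557931}{2584}$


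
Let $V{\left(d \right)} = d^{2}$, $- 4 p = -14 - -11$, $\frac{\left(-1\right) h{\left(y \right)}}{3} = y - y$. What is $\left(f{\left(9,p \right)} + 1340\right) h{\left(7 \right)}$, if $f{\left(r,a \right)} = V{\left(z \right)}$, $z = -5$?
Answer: $0$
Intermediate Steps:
$h{\left(y \right)} = 0$ ($h{\left(y \right)} = - 3 \left(y - y\right) = \left(-3\right) 0 = 0$)
$p = \frac{3}{4}$ ($p = - \frac{-14 - -11}{4} = - \frac{-14 + 11}{4} = \left(- \frac{1}{4}\right) \left(-3\right) = \frac{3}{4} \approx 0.75$)
$f{\left(r,a \right)} = 25$ ($f{\left(r,a \right)} = \left(-5\right)^{2} = 25$)
$\left(f{\left(9,p \right)} + 1340\right) h{\left(7 \right)} = \left(25 + 1340\right) 0 = 1365 \cdot 0 = 0$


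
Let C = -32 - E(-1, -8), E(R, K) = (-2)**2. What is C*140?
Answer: -5040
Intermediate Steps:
E(R, K) = 4
C = -36 (C = -32 - 1*4 = -32 - 4 = -36)
C*140 = -36*140 = -5040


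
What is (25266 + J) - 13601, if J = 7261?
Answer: 18926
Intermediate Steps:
(25266 + J) - 13601 = (25266 + 7261) - 13601 = 32527 - 13601 = 18926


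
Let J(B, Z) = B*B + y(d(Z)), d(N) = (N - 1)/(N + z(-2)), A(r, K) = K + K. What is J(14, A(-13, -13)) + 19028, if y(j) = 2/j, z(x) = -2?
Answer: 519104/27 ≈ 19226.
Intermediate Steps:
A(r, K) = 2*K
d(N) = (-1 + N)/(-2 + N) (d(N) = (N - 1)/(N - 2) = (-1 + N)/(-2 + N))
J(B, Z) = B**2 + 2*(-2 + Z)/(-1 + Z) (J(B, Z) = B*B + 2/(((-1 + Z)/(-2 + Z))) = B**2 + 2*((-2 + Z)/(-1 + Z)) = B**2 + 2*(-2 + Z)/(-1 + Z))
J(14, A(-13, -13)) + 19028 = (-4 + 2*(2*(-13)) + 14**2*(-1 + 2*(-13)))/(-1 + 2*(-13)) + 19028 = (-4 + 2*(-26) + 196*(-1 - 26))/(-1 - 26) + 19028 = (-4 - 52 + 196*(-27))/(-27) + 19028 = -(-4 - 52 - 5292)/27 + 19028 = -1/27*(-5348) + 19028 = 5348/27 + 19028 = 519104/27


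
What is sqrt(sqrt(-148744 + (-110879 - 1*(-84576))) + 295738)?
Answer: sqrt(295738 + I*sqrt(175047)) ≈ 543.82 + 0.385*I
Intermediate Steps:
sqrt(sqrt(-148744 + (-110879 - 1*(-84576))) + 295738) = sqrt(sqrt(-148744 + (-110879 + 84576)) + 295738) = sqrt(sqrt(-148744 - 26303) + 295738) = sqrt(sqrt(-175047) + 295738) = sqrt(I*sqrt(175047) + 295738) = sqrt(295738 + I*sqrt(175047))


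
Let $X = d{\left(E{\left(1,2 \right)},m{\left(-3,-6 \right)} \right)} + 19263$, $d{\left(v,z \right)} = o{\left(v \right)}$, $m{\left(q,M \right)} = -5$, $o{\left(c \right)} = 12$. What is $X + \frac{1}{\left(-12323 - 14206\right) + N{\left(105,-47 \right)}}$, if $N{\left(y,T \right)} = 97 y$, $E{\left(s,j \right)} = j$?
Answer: $\frac{315030599}{16344} \approx 19275.0$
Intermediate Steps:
$d{\left(v,z \right)} = 12$
$X = 19275$ ($X = 12 + 19263 = 19275$)
$X + \frac{1}{\left(-12323 - 14206\right) + N{\left(105,-47 \right)}} = 19275 + \frac{1}{\left(-12323 - 14206\right) + 97 \cdot 105} = 19275 + \frac{1}{-26529 + 10185} = 19275 + \frac{1}{-16344} = 19275 - \frac{1}{16344} = \frac{315030599}{16344}$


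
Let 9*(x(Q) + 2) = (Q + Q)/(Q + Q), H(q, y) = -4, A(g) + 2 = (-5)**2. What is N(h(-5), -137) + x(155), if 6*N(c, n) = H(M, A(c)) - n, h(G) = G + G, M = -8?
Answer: 365/18 ≈ 20.278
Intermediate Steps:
A(g) = 23 (A(g) = -2 + (-5)**2 = -2 + 25 = 23)
h(G) = 2*G
N(c, n) = -2/3 - n/6 (N(c, n) = (-4 - n)/6 = -2/3 - n/6)
x(Q) = -17/9 (x(Q) = -2 + ((Q + Q)/(Q + Q))/9 = -2 + ((2*Q)/((2*Q)))/9 = -2 + ((2*Q)*(1/(2*Q)))/9 = -2 + (1/9)*1 = -2 + 1/9 = -17/9)
N(h(-5), -137) + x(155) = (-2/3 - 1/6*(-137)) - 17/9 = (-2/3 + 137/6) - 17/9 = 133/6 - 17/9 = 365/18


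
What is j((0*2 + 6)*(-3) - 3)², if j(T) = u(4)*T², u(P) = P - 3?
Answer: 194481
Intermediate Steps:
u(P) = -3 + P
j(T) = T² (j(T) = (-3 + 4)*T² = 1*T² = T²)
j((0*2 + 6)*(-3) - 3)² = (((0*2 + 6)*(-3) - 3)²)² = (((0 + 6)*(-3) - 3)²)² = ((6*(-3) - 3)²)² = ((-18 - 3)²)² = ((-21)²)² = 441² = 194481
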